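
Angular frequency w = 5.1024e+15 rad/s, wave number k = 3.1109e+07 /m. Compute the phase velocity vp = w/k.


vp = w / k
= 5.1024e+15 / 3.1109e+07
= 1.6402e+08 m/s

1.6402e+08


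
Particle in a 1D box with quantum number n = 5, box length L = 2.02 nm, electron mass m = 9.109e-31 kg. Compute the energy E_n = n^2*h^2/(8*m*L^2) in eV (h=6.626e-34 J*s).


E = n^2 * h^2 / (8 * m * L^2)
= 5^2 * (6.626e-34)^2 / (8 * 9.109e-31 * (2.02e-9)^2)
= 25 * 4.3904e-67 / (8 * 9.109e-31 * 4.0804e-18)
= 3.6913e-19 J
= 2.3042 eV

2.3042


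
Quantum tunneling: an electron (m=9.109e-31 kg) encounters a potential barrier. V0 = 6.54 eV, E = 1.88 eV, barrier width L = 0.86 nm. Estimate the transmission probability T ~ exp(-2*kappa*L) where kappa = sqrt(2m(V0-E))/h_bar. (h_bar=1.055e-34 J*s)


V0 - E = 4.66 eV = 7.4653e-19 J
kappa = sqrt(2 * m * (V0-E)) / h_bar
= sqrt(2 * 9.109e-31 * 7.4653e-19) / 1.055e-34
= 1.1054e+10 /m
2*kappa*L = 2 * 1.1054e+10 * 0.86e-9
= 19.013
T = exp(-19.013) = 5.530455e-09

5.530455e-09


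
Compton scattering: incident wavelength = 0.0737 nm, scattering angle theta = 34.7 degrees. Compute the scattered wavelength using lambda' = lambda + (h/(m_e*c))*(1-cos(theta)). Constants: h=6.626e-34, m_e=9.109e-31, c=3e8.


Compton wavelength: h/(m_e*c) = 2.4247e-12 m
d_lambda = 2.4247e-12 * (1 - cos(34.7 deg))
= 2.4247e-12 * 0.177856
= 4.3125e-13 m = 0.000431 nm
lambda' = 0.0737 + 0.000431
= 0.074131 nm

0.074131


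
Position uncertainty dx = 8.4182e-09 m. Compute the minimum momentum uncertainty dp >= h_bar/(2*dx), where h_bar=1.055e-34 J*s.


dp = h_bar / (2 * dx)
= 1.055e-34 / (2 * 8.4182e-09)
= 1.055e-34 / 1.6836e-08
= 6.2662e-27 kg*m/s

6.2662e-27


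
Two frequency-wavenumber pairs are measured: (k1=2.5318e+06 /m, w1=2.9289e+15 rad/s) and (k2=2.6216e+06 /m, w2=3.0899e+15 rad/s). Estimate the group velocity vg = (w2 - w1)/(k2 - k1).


vg = (w2 - w1) / (k2 - k1)
= (3.0899e+15 - 2.9289e+15) / (2.6216e+06 - 2.5318e+06)
= 1.6100e+14 / 8.9800e+04
= 1.7929e+09 m/s

1.7929e+09


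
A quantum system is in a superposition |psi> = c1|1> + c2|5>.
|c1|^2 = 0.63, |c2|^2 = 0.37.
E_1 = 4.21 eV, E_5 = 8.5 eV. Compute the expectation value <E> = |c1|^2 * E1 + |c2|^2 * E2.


<E> = |c1|^2 * E1 + |c2|^2 * E2
= 0.63 * 4.21 + 0.37 * 8.5
= 2.6523 + 3.145
= 5.7973 eV

5.7973


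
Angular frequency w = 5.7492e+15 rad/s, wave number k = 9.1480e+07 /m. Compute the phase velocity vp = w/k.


vp = w / k
= 5.7492e+15 / 9.1480e+07
= 6.2847e+07 m/s

6.2847e+07


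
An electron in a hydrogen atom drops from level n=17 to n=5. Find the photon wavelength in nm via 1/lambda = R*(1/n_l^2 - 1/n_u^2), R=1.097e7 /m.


1/lambda = R * (1/n_l^2 - 1/n_u^2)
= 1.097e7 * (1/5^2 - 1/17^2)
= 1.097e7 * (0.04 - 0.00346)
= 1.097e7 * 0.03654
= 4.0084e+05 /m
lambda = 1 / 4.0084e+05 = 2494.7515 nm

2494.7515


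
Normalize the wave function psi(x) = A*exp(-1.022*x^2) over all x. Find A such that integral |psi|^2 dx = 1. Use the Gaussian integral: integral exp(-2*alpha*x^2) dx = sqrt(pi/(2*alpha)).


integral |psi|^2 dx = A^2 * sqrt(pi/(2*alpha)) = 1
A^2 = sqrt(2*alpha/pi)
= sqrt(2 * 1.022 / pi)
= 0.806614
A = sqrt(0.806614)
= 0.8981

0.8981


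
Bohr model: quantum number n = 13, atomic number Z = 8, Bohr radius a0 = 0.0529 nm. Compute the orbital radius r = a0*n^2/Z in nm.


r = a0 * n^2 / Z
= 0.0529 * 13^2 / 8
= 0.0529 * 169 / 8
= 1.1175 nm

1.1175


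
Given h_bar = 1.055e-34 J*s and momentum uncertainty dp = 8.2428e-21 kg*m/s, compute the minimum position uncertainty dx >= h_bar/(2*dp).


dx = h_bar / (2 * dp)
= 1.055e-34 / (2 * 8.2428e-21)
= 1.055e-34 / 1.6486e-20
= 6.3995e-15 m

6.3995e-15


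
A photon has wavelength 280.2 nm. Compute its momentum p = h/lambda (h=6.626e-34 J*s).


p = h / lambda
= 6.626e-34 / (280.2e-9)
= 6.626e-34 / 2.8020e-07
= 2.3647e-27 kg*m/s

2.3647e-27


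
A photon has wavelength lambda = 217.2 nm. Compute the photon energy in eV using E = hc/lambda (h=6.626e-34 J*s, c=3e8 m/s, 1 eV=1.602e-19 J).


E = hc / lambda
= (6.626e-34)(3e8) / (217.2e-9)
= 1.9878e-25 / 2.1720e-07
= 9.1519e-19 J
Converting to eV: 9.1519e-19 / 1.602e-19
= 5.7128 eV

5.7128


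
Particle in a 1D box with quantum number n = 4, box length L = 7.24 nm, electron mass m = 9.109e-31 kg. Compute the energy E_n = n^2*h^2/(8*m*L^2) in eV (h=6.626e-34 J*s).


E = n^2 * h^2 / (8 * m * L^2)
= 4^2 * (6.626e-34)^2 / (8 * 9.109e-31 * (7.24e-9)^2)
= 16 * 4.3904e-67 / (8 * 9.109e-31 * 5.2418e-17)
= 1.8390e-20 J
= 0.1148 eV

0.1148


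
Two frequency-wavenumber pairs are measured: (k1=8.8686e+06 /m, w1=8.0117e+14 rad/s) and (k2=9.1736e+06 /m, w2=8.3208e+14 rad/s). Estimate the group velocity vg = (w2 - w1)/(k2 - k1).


vg = (w2 - w1) / (k2 - k1)
= (8.3208e+14 - 8.0117e+14) / (9.1736e+06 - 8.8686e+06)
= 3.0910e+13 / 3.0500e+05
= 1.0134e+08 m/s

1.0134e+08


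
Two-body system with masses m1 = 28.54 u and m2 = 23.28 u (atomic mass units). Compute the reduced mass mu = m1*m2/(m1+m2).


mu = m1 * m2 / (m1 + m2)
= 28.54 * 23.28 / (28.54 + 23.28)
= 664.4112 / 51.82
= 12.8215 u

12.8215


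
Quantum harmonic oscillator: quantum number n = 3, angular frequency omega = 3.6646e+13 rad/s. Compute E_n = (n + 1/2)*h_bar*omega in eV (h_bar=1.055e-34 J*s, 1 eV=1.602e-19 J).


E = (n + 1/2) * h_bar * omega
= (3 + 0.5) * 1.055e-34 * 3.6646e+13
= 3.5 * 3.8662e-21
= 1.3532e-20 J
= 0.0845 eV

0.0845


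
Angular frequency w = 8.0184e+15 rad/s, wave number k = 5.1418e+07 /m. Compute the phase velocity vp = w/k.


vp = w / k
= 8.0184e+15 / 5.1418e+07
= 1.5595e+08 m/s

1.5595e+08


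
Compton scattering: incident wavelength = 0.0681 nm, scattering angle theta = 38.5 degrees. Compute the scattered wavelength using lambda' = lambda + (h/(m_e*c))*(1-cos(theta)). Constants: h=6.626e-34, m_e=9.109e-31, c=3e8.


Compton wavelength: h/(m_e*c) = 2.4247e-12 m
d_lambda = 2.4247e-12 * (1 - cos(38.5 deg))
= 2.4247e-12 * 0.217392
= 5.2711e-13 m = 0.000527 nm
lambda' = 0.0681 + 0.000527
= 0.068627 nm

0.068627


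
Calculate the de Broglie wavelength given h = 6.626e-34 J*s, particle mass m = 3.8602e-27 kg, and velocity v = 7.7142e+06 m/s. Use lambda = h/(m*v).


lambda = h / (m * v)
= 6.626e-34 / (3.8602e-27 * 7.7142e+06)
= 6.626e-34 / 2.9778e-20
= 2.2251e-14 m

2.2251e-14


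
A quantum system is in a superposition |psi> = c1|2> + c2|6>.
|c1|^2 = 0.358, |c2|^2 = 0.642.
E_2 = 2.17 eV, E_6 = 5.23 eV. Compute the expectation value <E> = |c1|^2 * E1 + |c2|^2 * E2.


<E> = |c1|^2 * E1 + |c2|^2 * E2
= 0.358 * 2.17 + 0.642 * 5.23
= 0.7769 + 3.3577
= 4.1345 eV

4.1345


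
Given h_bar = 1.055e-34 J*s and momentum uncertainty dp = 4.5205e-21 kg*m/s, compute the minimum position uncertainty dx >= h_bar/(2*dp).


dx = h_bar / (2 * dp)
= 1.055e-34 / (2 * 4.5205e-21)
= 1.055e-34 / 9.0410e-21
= 1.1669e-14 m

1.1669e-14


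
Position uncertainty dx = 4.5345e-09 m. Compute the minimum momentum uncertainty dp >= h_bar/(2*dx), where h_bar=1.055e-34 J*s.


dp = h_bar / (2 * dx)
= 1.055e-34 / (2 * 4.5345e-09)
= 1.055e-34 / 9.0690e-09
= 1.1633e-26 kg*m/s

1.1633e-26


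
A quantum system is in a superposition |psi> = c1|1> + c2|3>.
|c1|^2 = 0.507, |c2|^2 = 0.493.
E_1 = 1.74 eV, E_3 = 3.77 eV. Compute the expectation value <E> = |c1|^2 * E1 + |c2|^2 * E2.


<E> = |c1|^2 * E1 + |c2|^2 * E2
= 0.507 * 1.74 + 0.493 * 3.77
= 0.8822 + 1.8586
= 2.7408 eV

2.7408


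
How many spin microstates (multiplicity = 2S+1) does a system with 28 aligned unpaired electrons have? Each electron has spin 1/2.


Total spin S = N * (1/2) = 28 * 0.5 = 14.0
Spin multiplicity = 2S + 1
= 2 * 14.0 + 1
= 29

29


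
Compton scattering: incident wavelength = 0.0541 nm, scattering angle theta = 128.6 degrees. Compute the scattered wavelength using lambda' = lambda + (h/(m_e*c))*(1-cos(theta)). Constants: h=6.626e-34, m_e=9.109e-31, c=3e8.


Compton wavelength: h/(m_e*c) = 2.4247e-12 m
d_lambda = 2.4247e-12 * (1 - cos(128.6 deg))
= 2.4247e-12 * 1.62388
= 3.9374e-12 m = 0.003937 nm
lambda' = 0.0541 + 0.003937
= 0.058037 nm

0.058037


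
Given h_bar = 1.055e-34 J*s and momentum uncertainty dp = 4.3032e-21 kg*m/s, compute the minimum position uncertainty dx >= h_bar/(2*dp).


dx = h_bar / (2 * dp)
= 1.055e-34 / (2 * 4.3032e-21)
= 1.055e-34 / 8.6064e-21
= 1.2258e-14 m

1.2258e-14


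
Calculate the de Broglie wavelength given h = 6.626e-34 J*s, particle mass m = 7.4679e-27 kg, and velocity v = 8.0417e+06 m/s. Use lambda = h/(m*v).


lambda = h / (m * v)
= 6.626e-34 / (7.4679e-27 * 8.0417e+06)
= 6.626e-34 / 6.0055e-20
= 1.1033e-14 m

1.1033e-14


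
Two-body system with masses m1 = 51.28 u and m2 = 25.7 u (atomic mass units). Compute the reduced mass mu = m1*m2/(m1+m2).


mu = m1 * m2 / (m1 + m2)
= 51.28 * 25.7 / (51.28 + 25.7)
= 1317.896 / 76.98
= 17.12 u

17.12


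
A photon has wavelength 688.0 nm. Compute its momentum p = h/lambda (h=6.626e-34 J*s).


p = h / lambda
= 6.626e-34 / (688.0e-9)
= 6.626e-34 / 6.8800e-07
= 9.6308e-28 kg*m/s

9.6308e-28


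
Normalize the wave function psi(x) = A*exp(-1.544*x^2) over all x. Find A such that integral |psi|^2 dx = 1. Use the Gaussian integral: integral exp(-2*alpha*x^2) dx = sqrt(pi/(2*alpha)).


integral |psi|^2 dx = A^2 * sqrt(pi/(2*alpha)) = 1
A^2 = sqrt(2*alpha/pi)
= sqrt(2 * 1.544 / pi)
= 0.991434
A = sqrt(0.991434)
= 0.9957

0.9957


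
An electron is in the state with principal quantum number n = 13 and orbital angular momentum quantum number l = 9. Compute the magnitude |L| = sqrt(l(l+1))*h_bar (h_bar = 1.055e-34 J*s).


L = sqrt(l*(l+1)) * h_bar
= sqrt(9 * 10) * 1.055e-34
= sqrt(90) * 1.055e-34
= 9.4868 * 1.055e-34
= 1.0009e-33 J*s

1.0009e-33


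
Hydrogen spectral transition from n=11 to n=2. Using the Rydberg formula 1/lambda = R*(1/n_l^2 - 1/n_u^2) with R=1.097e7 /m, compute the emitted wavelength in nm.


1/lambda = R * (1/n_l^2 - 1/n_u^2)
= 1.097e7 * (1/2^2 - 1/11^2)
= 1.097e7 * (0.25 - 0.008264)
= 1.097e7 * 0.241736
= 2.6518e+06 /m
lambda = 1 / 2.6518e+06 = 377.0968 nm

377.0968


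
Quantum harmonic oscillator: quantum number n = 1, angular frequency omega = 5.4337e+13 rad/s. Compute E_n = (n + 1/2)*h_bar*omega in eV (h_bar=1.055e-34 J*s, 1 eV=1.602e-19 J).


E = (n + 1/2) * h_bar * omega
= (1 + 0.5) * 1.055e-34 * 5.4337e+13
= 1.5 * 5.7326e-21
= 8.5988e-21 J
= 0.0537 eV

0.0537


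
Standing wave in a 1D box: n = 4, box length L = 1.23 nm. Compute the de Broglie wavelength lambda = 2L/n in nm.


lambda = 2L / n
= 2 * 1.23 / 4
= 2.46 / 4
= 0.615 nm

0.615


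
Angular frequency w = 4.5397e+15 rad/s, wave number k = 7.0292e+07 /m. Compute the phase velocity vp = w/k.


vp = w / k
= 4.5397e+15 / 7.0292e+07
= 6.4583e+07 m/s

6.4583e+07


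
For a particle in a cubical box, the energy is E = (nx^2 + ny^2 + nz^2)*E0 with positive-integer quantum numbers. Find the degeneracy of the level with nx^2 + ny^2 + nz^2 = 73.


Enumerate all (nx, ny, nz) with nx^2 + ny^2 + nz^2 = 73:
(1,6,6)
(6,1,6)
(6,6,1)
Total degeneracy = 3

3


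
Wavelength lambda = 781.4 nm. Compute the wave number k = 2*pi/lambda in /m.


k = 2 * pi / lambda
= 6.2832 / (781.4e-9)
= 6.2832 / 7.8140e-07
= 8.0409e+06 /m

8.0409e+06


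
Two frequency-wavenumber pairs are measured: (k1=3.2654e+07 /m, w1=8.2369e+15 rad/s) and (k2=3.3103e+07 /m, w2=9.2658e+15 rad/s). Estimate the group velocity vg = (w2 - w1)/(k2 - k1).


vg = (w2 - w1) / (k2 - k1)
= (9.2658e+15 - 8.2369e+15) / (3.3103e+07 - 3.2654e+07)
= 1.0289e+15 / 4.4900e+05
= 2.2915e+09 m/s

2.2915e+09


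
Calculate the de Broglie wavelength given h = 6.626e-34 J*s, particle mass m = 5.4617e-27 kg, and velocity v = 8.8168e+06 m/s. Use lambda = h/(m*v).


lambda = h / (m * v)
= 6.626e-34 / (5.4617e-27 * 8.8168e+06)
= 6.626e-34 / 4.8155e-20
= 1.3760e-14 m

1.3760e-14


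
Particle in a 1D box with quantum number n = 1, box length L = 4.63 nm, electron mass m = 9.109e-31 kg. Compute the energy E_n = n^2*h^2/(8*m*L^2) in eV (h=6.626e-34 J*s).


E = n^2 * h^2 / (8 * m * L^2)
= 1^2 * (6.626e-34)^2 / (8 * 9.109e-31 * (4.63e-9)^2)
= 1 * 4.3904e-67 / (8 * 9.109e-31 * 2.1437e-17)
= 2.8105e-21 J
= 0.0175 eV

0.0175


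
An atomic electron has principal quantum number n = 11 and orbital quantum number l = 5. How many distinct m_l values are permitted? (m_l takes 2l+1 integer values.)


m_l ranges from -l to +l in integer steps
So m_l goes from -5 to +5
Count = 2l + 1 = 2*5 + 1
= 11

11


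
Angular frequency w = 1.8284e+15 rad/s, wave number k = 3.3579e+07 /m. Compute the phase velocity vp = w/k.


vp = w / k
= 1.8284e+15 / 3.3579e+07
= 5.4451e+07 m/s

5.4451e+07


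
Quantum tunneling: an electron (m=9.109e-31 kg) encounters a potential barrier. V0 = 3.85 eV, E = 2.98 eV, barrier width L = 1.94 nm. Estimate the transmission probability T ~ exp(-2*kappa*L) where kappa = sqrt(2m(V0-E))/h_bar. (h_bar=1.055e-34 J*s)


V0 - E = 0.87 eV = 1.3937e-19 J
kappa = sqrt(2 * m * (V0-E)) / h_bar
= sqrt(2 * 9.109e-31 * 1.3937e-19) / 1.055e-34
= 4.7763e+09 /m
2*kappa*L = 2 * 4.7763e+09 * 1.94e-9
= 18.5319
T = exp(-18.5319) = 8.947216e-09

8.947216e-09


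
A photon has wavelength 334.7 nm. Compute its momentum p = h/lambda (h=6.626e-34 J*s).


p = h / lambda
= 6.626e-34 / (334.7e-9)
= 6.626e-34 / 3.3470e-07
= 1.9797e-27 kg*m/s

1.9797e-27


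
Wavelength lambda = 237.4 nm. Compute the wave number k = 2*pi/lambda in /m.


k = 2 * pi / lambda
= 6.2832 / (237.4e-9)
= 6.2832 / 2.3740e-07
= 2.6467e+07 /m

2.6467e+07


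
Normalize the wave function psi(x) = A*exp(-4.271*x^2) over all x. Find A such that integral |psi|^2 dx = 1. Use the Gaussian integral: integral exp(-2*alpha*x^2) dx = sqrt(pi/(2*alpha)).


integral |psi|^2 dx = A^2 * sqrt(pi/(2*alpha)) = 1
A^2 = sqrt(2*alpha/pi)
= sqrt(2 * 4.271 / pi)
= 1.64894
A = sqrt(1.64894)
= 1.2841

1.2841


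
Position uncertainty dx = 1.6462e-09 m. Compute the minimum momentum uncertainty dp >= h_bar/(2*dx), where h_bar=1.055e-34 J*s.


dp = h_bar / (2 * dx)
= 1.055e-34 / (2 * 1.6462e-09)
= 1.055e-34 / 3.2924e-09
= 3.2043e-26 kg*m/s

3.2043e-26


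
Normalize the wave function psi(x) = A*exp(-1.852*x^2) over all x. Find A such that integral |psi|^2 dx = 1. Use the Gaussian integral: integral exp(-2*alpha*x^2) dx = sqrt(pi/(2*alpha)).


integral |psi|^2 dx = A^2 * sqrt(pi/(2*alpha)) = 1
A^2 = sqrt(2*alpha/pi)
= sqrt(2 * 1.852 / pi)
= 1.085827
A = sqrt(1.085827)
= 1.042

1.042


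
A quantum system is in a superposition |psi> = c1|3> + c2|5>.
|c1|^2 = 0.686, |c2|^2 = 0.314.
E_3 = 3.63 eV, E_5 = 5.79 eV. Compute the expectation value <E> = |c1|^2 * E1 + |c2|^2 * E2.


<E> = |c1|^2 * E1 + |c2|^2 * E2
= 0.686 * 3.63 + 0.314 * 5.79
= 2.4902 + 1.8181
= 4.3082 eV

4.3082


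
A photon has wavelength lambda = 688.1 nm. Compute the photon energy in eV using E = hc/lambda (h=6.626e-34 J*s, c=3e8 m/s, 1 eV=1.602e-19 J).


E = hc / lambda
= (6.626e-34)(3e8) / (688.1e-9)
= 1.9878e-25 / 6.8810e-07
= 2.8888e-19 J
Converting to eV: 2.8888e-19 / 1.602e-19
= 1.8033 eV

1.8033


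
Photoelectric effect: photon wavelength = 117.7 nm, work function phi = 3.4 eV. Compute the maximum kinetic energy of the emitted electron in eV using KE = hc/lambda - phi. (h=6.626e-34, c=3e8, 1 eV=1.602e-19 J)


E_photon = hc / lambda
= (6.626e-34)(3e8) / (117.7e-9)
= 1.6889e-18 J
= 10.5423 eV
KE = E_photon - phi
= 10.5423 - 3.4
= 7.1423 eV

7.1423


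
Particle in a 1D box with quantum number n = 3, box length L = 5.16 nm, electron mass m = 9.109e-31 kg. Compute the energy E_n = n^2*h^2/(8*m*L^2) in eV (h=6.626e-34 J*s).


E = n^2 * h^2 / (8 * m * L^2)
= 3^2 * (6.626e-34)^2 / (8 * 9.109e-31 * (5.16e-9)^2)
= 9 * 4.3904e-67 / (8 * 9.109e-31 * 2.6626e-17)
= 2.0365e-20 J
= 0.1271 eV

0.1271


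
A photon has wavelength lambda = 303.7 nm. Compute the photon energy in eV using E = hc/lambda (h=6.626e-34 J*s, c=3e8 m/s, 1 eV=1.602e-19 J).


E = hc / lambda
= (6.626e-34)(3e8) / (303.7e-9)
= 1.9878e-25 / 3.0370e-07
= 6.5453e-19 J
Converting to eV: 6.5453e-19 / 1.602e-19
= 4.0857 eV

4.0857


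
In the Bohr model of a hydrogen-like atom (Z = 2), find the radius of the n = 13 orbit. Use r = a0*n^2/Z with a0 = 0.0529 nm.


r = a0 * n^2 / Z
= 0.0529 * 13^2 / 2
= 0.0529 * 169 / 2
= 4.4701 nm

4.4701


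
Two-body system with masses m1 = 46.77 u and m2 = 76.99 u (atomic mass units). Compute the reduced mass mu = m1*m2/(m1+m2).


mu = m1 * m2 / (m1 + m2)
= 46.77 * 76.99 / (46.77 + 76.99)
= 3600.8223 / 123.76
= 29.0952 u

29.0952


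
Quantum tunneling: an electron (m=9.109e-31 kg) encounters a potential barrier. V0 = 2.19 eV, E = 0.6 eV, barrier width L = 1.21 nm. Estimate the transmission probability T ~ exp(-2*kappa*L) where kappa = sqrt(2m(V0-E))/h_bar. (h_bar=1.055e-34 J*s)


V0 - E = 1.59 eV = 2.5472e-19 J
kappa = sqrt(2 * m * (V0-E)) / h_bar
= sqrt(2 * 9.109e-31 * 2.5472e-19) / 1.055e-34
= 6.4570e+09 /m
2*kappa*L = 2 * 6.4570e+09 * 1.21e-9
= 15.6258
T = exp(-15.6258) = 1.636020e-07

1.636020e-07


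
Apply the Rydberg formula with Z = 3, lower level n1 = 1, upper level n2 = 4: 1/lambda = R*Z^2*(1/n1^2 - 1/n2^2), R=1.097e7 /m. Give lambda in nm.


1/lambda = R * Z^2 * (1/n1^2 - 1/n2^2)
= 1.097e7 * 3^2 * (1/1^2 - 1/4^2)
= 1.097e7 * 9 * (1.0 - 0.0625)
= 9.2559e+07 /m
lambda = 1 / 9.2559e+07
= 10.8039 nm

10.8039


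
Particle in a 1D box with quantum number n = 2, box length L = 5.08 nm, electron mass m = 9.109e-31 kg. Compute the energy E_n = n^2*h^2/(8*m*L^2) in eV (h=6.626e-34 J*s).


E = n^2 * h^2 / (8 * m * L^2)
= 2^2 * (6.626e-34)^2 / (8 * 9.109e-31 * (5.08e-9)^2)
= 4 * 4.3904e-67 / (8 * 9.109e-31 * 2.5806e-17)
= 9.3384e-21 J
= 0.0583 eV

0.0583


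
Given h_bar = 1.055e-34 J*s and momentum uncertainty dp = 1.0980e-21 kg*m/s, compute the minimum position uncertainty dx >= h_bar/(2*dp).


dx = h_bar / (2 * dp)
= 1.055e-34 / (2 * 1.0980e-21)
= 1.055e-34 / 2.1960e-21
= 4.8042e-14 m

4.8042e-14


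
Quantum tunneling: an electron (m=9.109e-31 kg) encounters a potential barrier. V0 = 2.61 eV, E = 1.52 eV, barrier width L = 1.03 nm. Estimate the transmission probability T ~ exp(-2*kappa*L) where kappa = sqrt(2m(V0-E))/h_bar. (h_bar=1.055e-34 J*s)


V0 - E = 1.09 eV = 1.7462e-19 J
kappa = sqrt(2 * m * (V0-E)) / h_bar
= sqrt(2 * 9.109e-31 * 1.7462e-19) / 1.055e-34
= 5.3462e+09 /m
2*kappa*L = 2 * 5.3462e+09 * 1.03e-9
= 11.0131
T = exp(-11.0131) = 1.648432e-05

1.648432e-05


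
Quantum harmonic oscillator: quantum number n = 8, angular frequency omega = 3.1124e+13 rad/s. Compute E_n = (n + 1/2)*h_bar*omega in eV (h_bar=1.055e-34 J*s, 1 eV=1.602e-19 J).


E = (n + 1/2) * h_bar * omega
= (8 + 0.5) * 1.055e-34 * 3.1124e+13
= 8.5 * 3.2836e-21
= 2.7910e-20 J
= 0.1742 eV

0.1742


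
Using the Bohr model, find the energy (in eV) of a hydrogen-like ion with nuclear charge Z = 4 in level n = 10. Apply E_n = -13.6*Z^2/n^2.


E_n = -13.6 * Z^2 / n^2
= -13.6 * 4^2 / 10^2
= -13.6 * 16 / 100
= -2.176 eV

-2.176


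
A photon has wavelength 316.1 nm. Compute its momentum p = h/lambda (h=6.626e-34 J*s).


p = h / lambda
= 6.626e-34 / (316.1e-9)
= 6.626e-34 / 3.1610e-07
= 2.0962e-27 kg*m/s

2.0962e-27


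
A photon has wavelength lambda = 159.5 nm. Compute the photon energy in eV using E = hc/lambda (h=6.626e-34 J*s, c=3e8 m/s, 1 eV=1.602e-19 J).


E = hc / lambda
= (6.626e-34)(3e8) / (159.5e-9)
= 1.9878e-25 / 1.5950e-07
= 1.2463e-18 J
Converting to eV: 1.2463e-18 / 1.602e-19
= 7.7795 eV

7.7795


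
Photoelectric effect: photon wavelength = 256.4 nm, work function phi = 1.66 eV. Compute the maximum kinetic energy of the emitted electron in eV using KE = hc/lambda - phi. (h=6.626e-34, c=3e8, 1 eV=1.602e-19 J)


E_photon = hc / lambda
= (6.626e-34)(3e8) / (256.4e-9)
= 7.7527e-19 J
= 4.8394 eV
KE = E_photon - phi
= 4.8394 - 1.66
= 3.1794 eV

3.1794


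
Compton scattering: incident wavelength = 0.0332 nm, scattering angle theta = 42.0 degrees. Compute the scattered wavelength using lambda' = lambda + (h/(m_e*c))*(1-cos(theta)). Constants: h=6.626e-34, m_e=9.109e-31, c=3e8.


Compton wavelength: h/(m_e*c) = 2.4247e-12 m
d_lambda = 2.4247e-12 * (1 - cos(42.0 deg))
= 2.4247e-12 * 0.256855
= 6.2280e-13 m = 0.000623 nm
lambda' = 0.0332 + 0.000623
= 0.033823 nm

0.033823


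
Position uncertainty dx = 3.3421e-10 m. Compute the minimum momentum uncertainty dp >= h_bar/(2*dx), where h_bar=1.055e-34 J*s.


dp = h_bar / (2 * dx)
= 1.055e-34 / (2 * 3.3421e-10)
= 1.055e-34 / 6.6842e-10
= 1.5783e-25 kg*m/s

1.5783e-25


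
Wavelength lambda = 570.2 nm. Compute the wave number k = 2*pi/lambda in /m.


k = 2 * pi / lambda
= 6.2832 / (570.2e-9)
= 6.2832 / 5.7020e-07
= 1.1019e+07 /m

1.1019e+07


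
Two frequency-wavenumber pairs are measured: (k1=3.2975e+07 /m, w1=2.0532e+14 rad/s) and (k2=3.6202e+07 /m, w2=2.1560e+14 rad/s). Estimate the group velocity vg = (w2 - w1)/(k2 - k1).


vg = (w2 - w1) / (k2 - k1)
= (2.1560e+14 - 2.0532e+14) / (3.6202e+07 - 3.2975e+07)
= 1.0280e+13 / 3.2270e+06
= 3.1856e+06 m/s

3.1856e+06


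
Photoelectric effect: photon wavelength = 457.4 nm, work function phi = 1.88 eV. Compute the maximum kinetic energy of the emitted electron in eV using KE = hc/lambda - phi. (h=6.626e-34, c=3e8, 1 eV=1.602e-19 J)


E_photon = hc / lambda
= (6.626e-34)(3e8) / (457.4e-9)
= 4.3459e-19 J
= 2.7128 eV
KE = E_photon - phi
= 2.7128 - 1.88
= 0.8328 eV

0.8328


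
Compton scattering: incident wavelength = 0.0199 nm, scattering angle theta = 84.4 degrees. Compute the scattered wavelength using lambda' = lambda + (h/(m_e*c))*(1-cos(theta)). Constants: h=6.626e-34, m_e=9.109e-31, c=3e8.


Compton wavelength: h/(m_e*c) = 2.4247e-12 m
d_lambda = 2.4247e-12 * (1 - cos(84.4 deg))
= 2.4247e-12 * 0.902417
= 2.1881e-12 m = 0.002188 nm
lambda' = 0.0199 + 0.002188
= 0.022088 nm

0.022088


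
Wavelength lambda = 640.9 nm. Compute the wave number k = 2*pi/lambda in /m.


k = 2 * pi / lambda
= 6.2832 / (640.9e-9)
= 6.2832 / 6.4090e-07
= 9.8037e+06 /m

9.8037e+06


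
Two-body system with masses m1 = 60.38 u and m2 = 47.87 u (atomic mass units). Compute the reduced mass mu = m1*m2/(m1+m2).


mu = m1 * m2 / (m1 + m2)
= 60.38 * 47.87 / (60.38 + 47.87)
= 2890.3906 / 108.25
= 26.7011 u

26.7011


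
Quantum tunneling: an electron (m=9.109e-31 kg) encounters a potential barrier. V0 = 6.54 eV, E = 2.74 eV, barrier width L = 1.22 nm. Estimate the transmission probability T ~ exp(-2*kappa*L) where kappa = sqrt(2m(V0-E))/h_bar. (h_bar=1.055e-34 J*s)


V0 - E = 3.8 eV = 6.0876e-19 J
kappa = sqrt(2 * m * (V0-E)) / h_bar
= sqrt(2 * 9.109e-31 * 6.0876e-19) / 1.055e-34
= 9.9821e+09 /m
2*kappa*L = 2 * 9.9821e+09 * 1.22e-9
= 24.3563
T = exp(-24.3563) = 2.643666e-11

2.643666e-11


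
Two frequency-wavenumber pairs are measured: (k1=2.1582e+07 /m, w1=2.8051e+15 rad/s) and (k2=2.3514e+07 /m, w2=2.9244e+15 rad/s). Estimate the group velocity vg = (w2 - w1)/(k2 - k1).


vg = (w2 - w1) / (k2 - k1)
= (2.9244e+15 - 2.8051e+15) / (2.3514e+07 - 2.1582e+07)
= 1.1930e+14 / 1.9320e+06
= 6.1749e+07 m/s

6.1749e+07


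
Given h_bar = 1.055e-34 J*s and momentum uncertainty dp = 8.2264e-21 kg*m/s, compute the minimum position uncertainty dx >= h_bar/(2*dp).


dx = h_bar / (2 * dp)
= 1.055e-34 / (2 * 8.2264e-21)
= 1.055e-34 / 1.6453e-20
= 6.4123e-15 m

6.4123e-15


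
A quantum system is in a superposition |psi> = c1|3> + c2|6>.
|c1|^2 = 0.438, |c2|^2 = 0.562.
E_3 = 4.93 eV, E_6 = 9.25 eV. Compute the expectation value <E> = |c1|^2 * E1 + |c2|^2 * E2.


<E> = |c1|^2 * E1 + |c2|^2 * E2
= 0.438 * 4.93 + 0.562 * 9.25
= 2.1593 + 5.1985
= 7.3578 eV

7.3578


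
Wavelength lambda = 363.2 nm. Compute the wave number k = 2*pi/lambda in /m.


k = 2 * pi / lambda
= 6.2832 / (363.2e-9)
= 6.2832 / 3.6320e-07
= 1.7300e+07 /m

1.7300e+07


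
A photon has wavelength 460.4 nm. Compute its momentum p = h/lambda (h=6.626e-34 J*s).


p = h / lambda
= 6.626e-34 / (460.4e-9)
= 6.626e-34 / 4.6040e-07
= 1.4392e-27 kg*m/s

1.4392e-27


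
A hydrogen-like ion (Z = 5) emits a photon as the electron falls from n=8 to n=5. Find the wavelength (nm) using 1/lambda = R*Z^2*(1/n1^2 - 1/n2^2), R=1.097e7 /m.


1/lambda = R * Z^2 * (1/n1^2 - 1/n2^2)
= 1.097e7 * 5^2 * (1/5^2 - 1/8^2)
= 1.097e7 * 25 * (0.04 - 0.015625)
= 6.6848e+06 /m
lambda = 1 / 6.6848e+06
= 149.5921 nm

149.5921


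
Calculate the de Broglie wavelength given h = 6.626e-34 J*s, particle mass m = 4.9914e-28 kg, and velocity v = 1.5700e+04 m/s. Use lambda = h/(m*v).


lambda = h / (m * v)
= 6.626e-34 / (4.9914e-28 * 1.5700e+04)
= 6.626e-34 / 7.8365e-24
= 8.4553e-11 m

8.4553e-11


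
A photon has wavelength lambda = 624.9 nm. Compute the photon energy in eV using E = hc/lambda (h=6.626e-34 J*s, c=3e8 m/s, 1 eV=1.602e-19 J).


E = hc / lambda
= (6.626e-34)(3e8) / (624.9e-9)
= 1.9878e-25 / 6.2490e-07
= 3.1810e-19 J
Converting to eV: 3.1810e-19 / 1.602e-19
= 1.9856 eV

1.9856


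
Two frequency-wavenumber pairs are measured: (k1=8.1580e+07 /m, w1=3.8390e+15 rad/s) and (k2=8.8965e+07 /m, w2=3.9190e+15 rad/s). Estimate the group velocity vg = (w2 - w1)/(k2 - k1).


vg = (w2 - w1) / (k2 - k1)
= (3.9190e+15 - 3.8390e+15) / (8.8965e+07 - 8.1580e+07)
= 8.0000e+13 / 7.3850e+06
= 1.0833e+07 m/s

1.0833e+07


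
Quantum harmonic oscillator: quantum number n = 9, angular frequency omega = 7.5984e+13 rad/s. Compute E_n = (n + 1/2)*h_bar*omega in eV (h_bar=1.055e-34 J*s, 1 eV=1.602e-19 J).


E = (n + 1/2) * h_bar * omega
= (9 + 0.5) * 1.055e-34 * 7.5984e+13
= 9.5 * 8.0163e-21
= 7.6155e-20 J
= 0.4754 eV

0.4754


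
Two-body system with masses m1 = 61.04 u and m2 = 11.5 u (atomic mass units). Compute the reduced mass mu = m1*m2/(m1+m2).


mu = m1 * m2 / (m1 + m2)
= 61.04 * 11.5 / (61.04 + 11.5)
= 701.96 / 72.54
= 9.6769 u

9.6769


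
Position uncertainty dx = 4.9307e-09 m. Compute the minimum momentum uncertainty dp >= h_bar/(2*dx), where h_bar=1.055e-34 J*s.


dp = h_bar / (2 * dx)
= 1.055e-34 / (2 * 4.9307e-09)
= 1.055e-34 / 9.8614e-09
= 1.0698e-26 kg*m/s

1.0698e-26


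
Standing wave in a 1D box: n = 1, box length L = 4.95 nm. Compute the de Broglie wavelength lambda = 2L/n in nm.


lambda = 2L / n
= 2 * 4.95 / 1
= 9.9 / 1
= 9.9 nm

9.9


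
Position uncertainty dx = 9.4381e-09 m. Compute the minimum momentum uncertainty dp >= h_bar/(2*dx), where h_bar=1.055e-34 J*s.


dp = h_bar / (2 * dx)
= 1.055e-34 / (2 * 9.4381e-09)
= 1.055e-34 / 1.8876e-08
= 5.5890e-27 kg*m/s

5.5890e-27


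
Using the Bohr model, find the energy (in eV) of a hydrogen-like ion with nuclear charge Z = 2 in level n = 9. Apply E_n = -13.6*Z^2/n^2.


E_n = -13.6 * Z^2 / n^2
= -13.6 * 2^2 / 9^2
= -13.6 * 4 / 81
= -0.6716 eV

-0.6716


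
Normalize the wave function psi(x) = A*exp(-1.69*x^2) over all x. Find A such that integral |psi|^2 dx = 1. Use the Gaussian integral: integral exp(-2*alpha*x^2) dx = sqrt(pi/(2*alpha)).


integral |psi|^2 dx = A^2 * sqrt(pi/(2*alpha)) = 1
A^2 = sqrt(2*alpha/pi)
= sqrt(2 * 1.69 / pi)
= 1.03725
A = sqrt(1.03725)
= 1.0185

1.0185


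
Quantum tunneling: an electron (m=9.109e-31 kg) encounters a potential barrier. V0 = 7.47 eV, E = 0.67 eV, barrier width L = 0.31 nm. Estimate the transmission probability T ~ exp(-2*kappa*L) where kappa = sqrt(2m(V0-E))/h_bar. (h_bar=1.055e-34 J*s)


V0 - E = 6.8 eV = 1.0894e-18 J
kappa = sqrt(2 * m * (V0-E)) / h_bar
= sqrt(2 * 9.109e-31 * 1.0894e-18) / 1.055e-34
= 1.3353e+10 /m
2*kappa*L = 2 * 1.3353e+10 * 0.31e-9
= 8.279
T = exp(-8.279) = 2.538034e-04

2.538034e-04


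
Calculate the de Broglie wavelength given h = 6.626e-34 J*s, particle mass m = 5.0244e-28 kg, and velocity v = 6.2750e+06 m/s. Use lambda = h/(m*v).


lambda = h / (m * v)
= 6.626e-34 / (5.0244e-28 * 6.2750e+06)
= 6.626e-34 / 3.1528e-21
= 2.1016e-13 m

2.1016e-13


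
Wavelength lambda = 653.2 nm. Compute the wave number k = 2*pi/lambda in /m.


k = 2 * pi / lambda
= 6.2832 / (653.2e-9)
= 6.2832 / 6.5320e-07
= 9.6191e+06 /m

9.6191e+06


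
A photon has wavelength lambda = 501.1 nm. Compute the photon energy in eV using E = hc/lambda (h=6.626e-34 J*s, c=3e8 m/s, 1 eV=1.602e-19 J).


E = hc / lambda
= (6.626e-34)(3e8) / (501.1e-9)
= 1.9878e-25 / 5.0110e-07
= 3.9669e-19 J
Converting to eV: 3.9669e-19 / 1.602e-19
= 2.4762 eV

2.4762


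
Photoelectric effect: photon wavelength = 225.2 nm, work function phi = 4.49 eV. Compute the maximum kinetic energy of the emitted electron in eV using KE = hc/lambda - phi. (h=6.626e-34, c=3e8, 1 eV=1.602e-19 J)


E_photon = hc / lambda
= (6.626e-34)(3e8) / (225.2e-9)
= 8.8268e-19 J
= 5.5099 eV
KE = E_photon - phi
= 5.5099 - 4.49
= 1.0199 eV

1.0199


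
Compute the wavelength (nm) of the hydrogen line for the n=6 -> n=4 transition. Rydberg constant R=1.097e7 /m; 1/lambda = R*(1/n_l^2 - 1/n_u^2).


1/lambda = R * (1/n_l^2 - 1/n_u^2)
= 1.097e7 * (1/4^2 - 1/6^2)
= 1.097e7 * (0.0625 - 0.027778)
= 1.097e7 * 0.034722
= 3.8090e+05 /m
lambda = 1 / 3.8090e+05 = 2625.3418 nm

2625.3418


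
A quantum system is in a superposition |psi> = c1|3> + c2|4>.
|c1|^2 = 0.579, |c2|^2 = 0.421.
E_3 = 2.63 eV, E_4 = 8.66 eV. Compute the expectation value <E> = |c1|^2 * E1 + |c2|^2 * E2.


<E> = |c1|^2 * E1 + |c2|^2 * E2
= 0.579 * 2.63 + 0.421 * 8.66
= 1.5228 + 3.6459
= 5.1686 eV

5.1686


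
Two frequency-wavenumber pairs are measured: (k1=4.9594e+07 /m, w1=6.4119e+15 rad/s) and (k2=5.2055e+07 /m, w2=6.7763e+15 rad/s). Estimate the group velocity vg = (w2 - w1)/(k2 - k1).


vg = (w2 - w1) / (k2 - k1)
= (6.7763e+15 - 6.4119e+15) / (5.2055e+07 - 4.9594e+07)
= 3.6440e+14 / 2.4610e+06
= 1.4807e+08 m/s

1.4807e+08


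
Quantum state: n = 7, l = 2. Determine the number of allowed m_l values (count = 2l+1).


m_l ranges from -l to +l in integer steps
So m_l goes from -2 to +2
Count = 2l + 1 = 2*2 + 1
= 5

5


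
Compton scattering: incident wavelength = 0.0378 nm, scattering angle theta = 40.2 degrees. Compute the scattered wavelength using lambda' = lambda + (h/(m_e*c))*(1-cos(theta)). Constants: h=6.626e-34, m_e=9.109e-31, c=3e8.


Compton wavelength: h/(m_e*c) = 2.4247e-12 m
d_lambda = 2.4247e-12 * (1 - cos(40.2 deg))
= 2.4247e-12 * 0.236204
= 5.7273e-13 m = 0.000573 nm
lambda' = 0.0378 + 0.000573
= 0.038373 nm

0.038373


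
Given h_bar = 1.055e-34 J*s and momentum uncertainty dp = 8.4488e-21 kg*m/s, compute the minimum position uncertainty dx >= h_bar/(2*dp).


dx = h_bar / (2 * dp)
= 1.055e-34 / (2 * 8.4488e-21)
= 1.055e-34 / 1.6898e-20
= 6.2435e-15 m

6.2435e-15


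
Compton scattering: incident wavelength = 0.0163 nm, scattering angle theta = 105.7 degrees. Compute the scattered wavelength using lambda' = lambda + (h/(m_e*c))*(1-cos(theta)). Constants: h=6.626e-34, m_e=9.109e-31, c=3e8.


Compton wavelength: h/(m_e*c) = 2.4247e-12 m
d_lambda = 2.4247e-12 * (1 - cos(105.7 deg))
= 2.4247e-12 * 1.2706
= 3.0808e-12 m = 0.003081 nm
lambda' = 0.0163 + 0.003081
= 0.019381 nm

0.019381


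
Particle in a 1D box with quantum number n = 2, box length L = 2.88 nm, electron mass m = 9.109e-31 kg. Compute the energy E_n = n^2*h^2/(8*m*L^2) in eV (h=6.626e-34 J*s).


E = n^2 * h^2 / (8 * m * L^2)
= 2^2 * (6.626e-34)^2 / (8 * 9.109e-31 * (2.88e-9)^2)
= 4 * 4.3904e-67 / (8 * 9.109e-31 * 8.2944e-18)
= 2.9055e-20 J
= 0.1814 eV

0.1814


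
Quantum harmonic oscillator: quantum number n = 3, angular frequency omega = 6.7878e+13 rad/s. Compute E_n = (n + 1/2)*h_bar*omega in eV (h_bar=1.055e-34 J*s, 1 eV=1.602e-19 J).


E = (n + 1/2) * h_bar * omega
= (3 + 0.5) * 1.055e-34 * 6.7878e+13
= 3.5 * 7.1611e-21
= 2.5064e-20 J
= 0.1565 eV

0.1565


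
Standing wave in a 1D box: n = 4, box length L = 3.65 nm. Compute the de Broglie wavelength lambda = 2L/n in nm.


lambda = 2L / n
= 2 * 3.65 / 4
= 7.3 / 4
= 1.825 nm

1.825


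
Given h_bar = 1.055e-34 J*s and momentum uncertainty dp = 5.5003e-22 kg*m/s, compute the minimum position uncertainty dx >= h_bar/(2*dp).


dx = h_bar / (2 * dp)
= 1.055e-34 / (2 * 5.5003e-22)
= 1.055e-34 / 1.1001e-21
= 9.5904e-14 m

9.5904e-14


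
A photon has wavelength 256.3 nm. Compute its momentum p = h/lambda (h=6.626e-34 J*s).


p = h / lambda
= 6.626e-34 / (256.3e-9)
= 6.626e-34 / 2.5630e-07
= 2.5853e-27 kg*m/s

2.5853e-27


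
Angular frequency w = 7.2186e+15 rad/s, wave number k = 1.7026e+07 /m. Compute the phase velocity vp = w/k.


vp = w / k
= 7.2186e+15 / 1.7026e+07
= 4.2398e+08 m/s

4.2398e+08


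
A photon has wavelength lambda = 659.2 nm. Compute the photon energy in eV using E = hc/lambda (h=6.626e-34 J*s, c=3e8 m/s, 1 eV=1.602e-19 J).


E = hc / lambda
= (6.626e-34)(3e8) / (659.2e-9)
= 1.9878e-25 / 6.5920e-07
= 3.0155e-19 J
Converting to eV: 3.0155e-19 / 1.602e-19
= 1.8823 eV

1.8823


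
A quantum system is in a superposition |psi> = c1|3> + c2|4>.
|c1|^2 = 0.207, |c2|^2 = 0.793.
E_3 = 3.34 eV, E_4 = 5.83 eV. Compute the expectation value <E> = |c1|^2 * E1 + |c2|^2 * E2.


<E> = |c1|^2 * E1 + |c2|^2 * E2
= 0.207 * 3.34 + 0.793 * 5.83
= 0.6914 + 4.6232
= 5.3146 eV

5.3146


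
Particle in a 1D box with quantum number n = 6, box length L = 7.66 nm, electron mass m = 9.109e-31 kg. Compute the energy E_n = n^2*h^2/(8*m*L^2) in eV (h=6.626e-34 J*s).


E = n^2 * h^2 / (8 * m * L^2)
= 6^2 * (6.626e-34)^2 / (8 * 9.109e-31 * (7.66e-9)^2)
= 36 * 4.3904e-67 / (8 * 9.109e-31 * 5.8676e-17)
= 3.6965e-20 J
= 0.2307 eV

0.2307


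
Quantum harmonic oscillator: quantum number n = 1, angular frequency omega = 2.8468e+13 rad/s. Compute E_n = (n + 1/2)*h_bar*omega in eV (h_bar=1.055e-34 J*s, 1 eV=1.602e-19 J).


E = (n + 1/2) * h_bar * omega
= (1 + 0.5) * 1.055e-34 * 2.8468e+13
= 1.5 * 3.0034e-21
= 4.5051e-21 J
= 0.0281 eV

0.0281


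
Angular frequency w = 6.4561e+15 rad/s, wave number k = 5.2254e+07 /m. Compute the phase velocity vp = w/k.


vp = w / k
= 6.4561e+15 / 5.2254e+07
= 1.2355e+08 m/s

1.2355e+08


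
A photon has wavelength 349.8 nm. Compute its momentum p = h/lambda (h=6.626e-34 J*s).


p = h / lambda
= 6.626e-34 / (349.8e-9)
= 6.626e-34 / 3.4980e-07
= 1.8942e-27 kg*m/s

1.8942e-27


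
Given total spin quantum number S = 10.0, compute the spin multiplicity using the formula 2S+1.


Spin multiplicity = 2S + 1
= 2 * 10.0 + 1
= 20.0 + 1
= 21

21


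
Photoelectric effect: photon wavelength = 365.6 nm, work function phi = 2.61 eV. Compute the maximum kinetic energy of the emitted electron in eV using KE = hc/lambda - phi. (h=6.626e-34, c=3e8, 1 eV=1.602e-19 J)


E_photon = hc / lambda
= (6.626e-34)(3e8) / (365.6e-9)
= 5.4371e-19 J
= 3.3939 eV
KE = E_photon - phi
= 3.3939 - 2.61
= 0.7839 eV

0.7839


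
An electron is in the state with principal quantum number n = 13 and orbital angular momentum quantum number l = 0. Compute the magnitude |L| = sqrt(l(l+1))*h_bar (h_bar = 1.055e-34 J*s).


L = sqrt(l*(l+1)) * h_bar
= sqrt(0 * 1) * 1.055e-34
= sqrt(0) * 1.055e-34
= 0.0 * 1.055e-34
= 0.0000e+00 J*s

0.0000e+00


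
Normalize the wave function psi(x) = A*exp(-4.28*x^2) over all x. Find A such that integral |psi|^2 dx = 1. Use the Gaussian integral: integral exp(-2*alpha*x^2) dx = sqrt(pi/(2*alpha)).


integral |psi|^2 dx = A^2 * sqrt(pi/(2*alpha)) = 1
A^2 = sqrt(2*alpha/pi)
= sqrt(2 * 4.28 / pi)
= 1.650676
A = sqrt(1.650676)
= 1.2848

1.2848


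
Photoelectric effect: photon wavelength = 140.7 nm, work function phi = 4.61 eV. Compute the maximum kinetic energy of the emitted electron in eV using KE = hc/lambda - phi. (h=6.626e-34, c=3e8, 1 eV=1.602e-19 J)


E_photon = hc / lambda
= (6.626e-34)(3e8) / (140.7e-9)
= 1.4128e-18 J
= 8.8189 eV
KE = E_photon - phi
= 8.8189 - 4.61
= 4.2089 eV

4.2089


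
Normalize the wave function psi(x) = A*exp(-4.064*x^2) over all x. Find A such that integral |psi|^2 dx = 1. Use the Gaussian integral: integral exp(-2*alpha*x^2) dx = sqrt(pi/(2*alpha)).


integral |psi|^2 dx = A^2 * sqrt(pi/(2*alpha)) = 1
A^2 = sqrt(2*alpha/pi)
= sqrt(2 * 4.064 / pi)
= 1.608485
A = sqrt(1.608485)
= 1.2683

1.2683


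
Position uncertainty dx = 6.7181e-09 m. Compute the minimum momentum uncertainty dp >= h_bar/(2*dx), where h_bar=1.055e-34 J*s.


dp = h_bar / (2 * dx)
= 1.055e-34 / (2 * 6.7181e-09)
= 1.055e-34 / 1.3436e-08
= 7.8519e-27 kg*m/s

7.8519e-27


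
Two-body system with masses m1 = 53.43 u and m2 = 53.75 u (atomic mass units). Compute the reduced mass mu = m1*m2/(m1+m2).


mu = m1 * m2 / (m1 + m2)
= 53.43 * 53.75 / (53.43 + 53.75)
= 2871.8625 / 107.18
= 26.7948 u

26.7948


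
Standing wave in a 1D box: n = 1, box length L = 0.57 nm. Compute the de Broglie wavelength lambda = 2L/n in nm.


lambda = 2L / n
= 2 * 0.57 / 1
= 1.14 / 1
= 1.14 nm

1.14


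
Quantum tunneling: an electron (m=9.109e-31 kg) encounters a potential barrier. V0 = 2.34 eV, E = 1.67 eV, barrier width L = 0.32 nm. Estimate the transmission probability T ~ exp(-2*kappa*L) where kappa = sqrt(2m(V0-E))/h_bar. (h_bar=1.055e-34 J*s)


V0 - E = 0.67 eV = 1.0733e-19 J
kappa = sqrt(2 * m * (V0-E)) / h_bar
= sqrt(2 * 9.109e-31 * 1.0733e-19) / 1.055e-34
= 4.1915e+09 /m
2*kappa*L = 2 * 4.1915e+09 * 0.32e-9
= 2.6825
T = exp(-2.6825) = 6.838909e-02

6.838909e-02


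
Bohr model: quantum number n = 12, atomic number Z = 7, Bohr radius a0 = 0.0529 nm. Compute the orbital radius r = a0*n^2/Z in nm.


r = a0 * n^2 / Z
= 0.0529 * 12^2 / 7
= 0.0529 * 144 / 7
= 1.0882 nm

1.0882


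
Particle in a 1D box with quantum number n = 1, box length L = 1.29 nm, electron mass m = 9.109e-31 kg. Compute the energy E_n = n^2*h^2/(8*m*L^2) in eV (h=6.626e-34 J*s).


E = n^2 * h^2 / (8 * m * L^2)
= 1^2 * (6.626e-34)^2 / (8 * 9.109e-31 * (1.29e-9)^2)
= 1 * 4.3904e-67 / (8 * 9.109e-31 * 1.6641e-18)
= 3.6205e-20 J
= 0.226 eV

0.226


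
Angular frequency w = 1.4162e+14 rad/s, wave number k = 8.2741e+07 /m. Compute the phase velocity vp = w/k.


vp = w / k
= 1.4162e+14 / 8.2741e+07
= 1.7116e+06 m/s

1.7116e+06


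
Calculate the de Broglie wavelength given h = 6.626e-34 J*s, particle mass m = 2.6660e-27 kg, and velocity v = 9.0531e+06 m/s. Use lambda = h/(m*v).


lambda = h / (m * v)
= 6.626e-34 / (2.6660e-27 * 9.0531e+06)
= 6.626e-34 / 2.4136e-20
= 2.7453e-14 m

2.7453e-14


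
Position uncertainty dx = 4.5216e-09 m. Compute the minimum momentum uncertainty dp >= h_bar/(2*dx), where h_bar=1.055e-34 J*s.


dp = h_bar / (2 * dx)
= 1.055e-34 / (2 * 4.5216e-09)
= 1.055e-34 / 9.0432e-09
= 1.1666e-26 kg*m/s

1.1666e-26


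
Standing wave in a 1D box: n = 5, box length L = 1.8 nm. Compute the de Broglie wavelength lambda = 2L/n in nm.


lambda = 2L / n
= 2 * 1.8 / 5
= 3.6 / 5
= 0.72 nm

0.72


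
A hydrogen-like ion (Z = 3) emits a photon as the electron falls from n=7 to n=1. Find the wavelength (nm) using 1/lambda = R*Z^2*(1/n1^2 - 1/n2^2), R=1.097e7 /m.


1/lambda = R * Z^2 * (1/n1^2 - 1/n2^2)
= 1.097e7 * 3^2 * (1/1^2 - 1/7^2)
= 1.097e7 * 9 * (1.0 - 0.020408)
= 9.6715e+07 /m
lambda = 1 / 9.6715e+07
= 10.3396 nm

10.3396


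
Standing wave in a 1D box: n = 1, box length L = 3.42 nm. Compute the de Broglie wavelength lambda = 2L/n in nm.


lambda = 2L / n
= 2 * 3.42 / 1
= 6.84 / 1
= 6.84 nm

6.84


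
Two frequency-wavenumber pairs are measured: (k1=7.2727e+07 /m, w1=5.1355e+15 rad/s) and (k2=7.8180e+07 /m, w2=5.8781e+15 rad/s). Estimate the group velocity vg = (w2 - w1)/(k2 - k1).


vg = (w2 - w1) / (k2 - k1)
= (5.8781e+15 - 5.1355e+15) / (7.8180e+07 - 7.2727e+07)
= 7.4260e+14 / 5.4530e+06
= 1.3618e+08 m/s

1.3618e+08


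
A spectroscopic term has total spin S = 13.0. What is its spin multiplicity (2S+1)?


Spin multiplicity = 2S + 1
= 2 * 13.0 + 1
= 26.0 + 1
= 27

27


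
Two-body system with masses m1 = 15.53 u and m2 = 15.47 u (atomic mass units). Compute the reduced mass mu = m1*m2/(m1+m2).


mu = m1 * m2 / (m1 + m2)
= 15.53 * 15.47 / (15.53 + 15.47)
= 240.2491 / 31.0
= 7.75 u

7.75


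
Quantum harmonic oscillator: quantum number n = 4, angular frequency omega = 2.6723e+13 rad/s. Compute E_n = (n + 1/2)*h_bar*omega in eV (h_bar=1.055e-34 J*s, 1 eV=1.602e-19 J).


E = (n + 1/2) * h_bar * omega
= (4 + 0.5) * 1.055e-34 * 2.6723e+13
= 4.5 * 2.8193e-21
= 1.2687e-20 J
= 0.0792 eV

0.0792
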